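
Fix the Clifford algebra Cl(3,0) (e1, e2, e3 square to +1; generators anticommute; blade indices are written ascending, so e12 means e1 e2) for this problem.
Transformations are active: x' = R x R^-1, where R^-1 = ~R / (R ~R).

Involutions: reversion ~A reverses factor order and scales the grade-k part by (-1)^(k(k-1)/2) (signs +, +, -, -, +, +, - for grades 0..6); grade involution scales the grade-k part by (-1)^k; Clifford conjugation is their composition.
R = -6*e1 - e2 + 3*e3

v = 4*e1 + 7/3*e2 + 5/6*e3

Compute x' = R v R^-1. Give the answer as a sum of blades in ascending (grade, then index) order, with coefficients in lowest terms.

~R = -6*e1 - e2 + 3*e3, and R ~R = 46, so R^-1 = ~R / (46).
R v = -143/6 - 10*e12 - 17*e13 - 47/6*e23
Answer: 51/23*e1 - 179/138*e2 - 272/69*e3


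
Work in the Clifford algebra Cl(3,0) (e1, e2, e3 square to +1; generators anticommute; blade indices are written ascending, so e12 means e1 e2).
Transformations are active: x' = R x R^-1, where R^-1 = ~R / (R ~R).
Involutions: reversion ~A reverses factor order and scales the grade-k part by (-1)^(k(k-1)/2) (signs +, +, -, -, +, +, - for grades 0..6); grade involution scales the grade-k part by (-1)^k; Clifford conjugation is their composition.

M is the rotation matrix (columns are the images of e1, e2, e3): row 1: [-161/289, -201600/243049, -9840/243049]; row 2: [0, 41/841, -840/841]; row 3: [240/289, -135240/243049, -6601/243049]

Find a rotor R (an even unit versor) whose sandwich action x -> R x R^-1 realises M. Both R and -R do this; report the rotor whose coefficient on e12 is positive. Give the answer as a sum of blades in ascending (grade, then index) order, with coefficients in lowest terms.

Method: write R = a + b12*e12 + b13*e13 + b23*e23 with a^2 + b12^2 + b13^2 + b23^2 = 1 (so R^-1 = ~R). Expanding the columns R e_j ~R gives tr M = 4a^2 - 1 and, from the antisymmetric part, M21 - M12 = -4a*b12, M13 - M31 = 4a*b13, M32 - M23 = -4a*b23.
Here tr M = -130153/243049, so a^2 = (1 + tr M)/4 = 28224/243049 and a = ±168/493. Taking a = 168/493: M21 - M12 = 201600/243049, M13 - M31 = -211680/243049, M32 - M23 = 107520/243049, giving b12 = -300/493, b13 = -315/493, b23 = -160/493, i.e. R = 168/493 - 300/493*e12 - 315/493*e13 - 160/493*e23.
Its e12 coefficient is negative, so report the other preimage -R.
Answer: -168/493 + 300/493*e12 + 315/493*e13 + 160/493*e23. Uniqueness: Spin(3) -> SO(3) maps R and -R to the same rotation of trace -130153/243049; fixing the sign of the e12 coefficient removes the ambiguity.


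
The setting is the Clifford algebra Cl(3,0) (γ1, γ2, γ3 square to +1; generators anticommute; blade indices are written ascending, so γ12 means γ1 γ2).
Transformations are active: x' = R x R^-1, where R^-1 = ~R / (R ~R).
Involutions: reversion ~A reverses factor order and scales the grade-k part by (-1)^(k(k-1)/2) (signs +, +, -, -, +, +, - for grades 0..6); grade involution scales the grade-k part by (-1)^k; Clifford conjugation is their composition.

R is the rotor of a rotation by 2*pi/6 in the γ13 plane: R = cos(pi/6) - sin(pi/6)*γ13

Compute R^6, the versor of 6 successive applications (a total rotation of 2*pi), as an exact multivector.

Rotor phase runs at HALF the rotation angle; powers of one rotor simply add phase, so after 6 steps in γ13 the phase is 6*pi/6 = pi and R^6 = cos(pi) - sin(pi)*γ13.
cos(pi) = -1 and sin(pi) = 0, so R^6 = -1. The total rotation 2*pi is 1 full turn, so every vector returns to itself, yet the rotor is -1, on the OTHER sheet of the double cover (an odd number of 2*pi turns).
Answer: -1


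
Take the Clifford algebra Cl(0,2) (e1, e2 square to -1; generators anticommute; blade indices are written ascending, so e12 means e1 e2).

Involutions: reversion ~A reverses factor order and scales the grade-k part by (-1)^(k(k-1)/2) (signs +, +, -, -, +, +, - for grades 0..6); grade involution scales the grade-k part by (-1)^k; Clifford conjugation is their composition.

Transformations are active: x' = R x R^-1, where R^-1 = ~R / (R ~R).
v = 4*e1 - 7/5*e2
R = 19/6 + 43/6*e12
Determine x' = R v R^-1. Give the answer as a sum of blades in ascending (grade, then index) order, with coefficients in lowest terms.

~R = 19/6 - 43/6*e12, and R ~R = 1105/18, so R^-1 = ~R / (1105/18).
R v = 227/10*e1 + 727/30*e2
Answer: -9161/5525*e1 + 21548/5525*e2


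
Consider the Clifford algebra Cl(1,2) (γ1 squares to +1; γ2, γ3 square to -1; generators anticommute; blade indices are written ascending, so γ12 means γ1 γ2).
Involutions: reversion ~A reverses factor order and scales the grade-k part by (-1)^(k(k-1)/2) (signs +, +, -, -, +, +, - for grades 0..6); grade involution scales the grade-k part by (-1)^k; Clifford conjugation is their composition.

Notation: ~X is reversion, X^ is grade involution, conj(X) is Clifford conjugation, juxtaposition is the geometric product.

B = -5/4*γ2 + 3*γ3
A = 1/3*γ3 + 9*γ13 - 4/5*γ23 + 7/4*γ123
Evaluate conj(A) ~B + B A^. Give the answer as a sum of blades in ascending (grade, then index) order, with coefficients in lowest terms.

first term: 1 + 27*γ1 - 12/5*γ2 - γ3 - 21/4*γ12 - 35/16*γ13 - 5/12*γ23 - 45/4*γ123
second term: 1 + 27*γ1 - 12/5*γ2 - γ3 + 21/4*γ12 + 35/16*γ13 + 5/12*γ23 + 45/4*γ123
Answer: 2 + 54*γ1 - 24/5*γ2 - 2*γ3


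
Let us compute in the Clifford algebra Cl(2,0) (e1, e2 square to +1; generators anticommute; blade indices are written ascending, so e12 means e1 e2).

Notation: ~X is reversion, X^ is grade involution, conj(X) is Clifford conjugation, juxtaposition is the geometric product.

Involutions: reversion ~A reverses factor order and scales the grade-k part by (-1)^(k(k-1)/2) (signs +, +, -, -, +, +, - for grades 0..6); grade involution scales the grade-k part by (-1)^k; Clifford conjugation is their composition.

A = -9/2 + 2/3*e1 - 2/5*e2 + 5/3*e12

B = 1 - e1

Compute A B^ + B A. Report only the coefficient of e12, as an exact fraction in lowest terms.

first term: -23/6 - 23/6*e1 - 31/15*e2 + 31/15*e12
second term: -31/6 + 31/6*e1 - 31/15*e2 + 31/15*e12
Answer: 62/15


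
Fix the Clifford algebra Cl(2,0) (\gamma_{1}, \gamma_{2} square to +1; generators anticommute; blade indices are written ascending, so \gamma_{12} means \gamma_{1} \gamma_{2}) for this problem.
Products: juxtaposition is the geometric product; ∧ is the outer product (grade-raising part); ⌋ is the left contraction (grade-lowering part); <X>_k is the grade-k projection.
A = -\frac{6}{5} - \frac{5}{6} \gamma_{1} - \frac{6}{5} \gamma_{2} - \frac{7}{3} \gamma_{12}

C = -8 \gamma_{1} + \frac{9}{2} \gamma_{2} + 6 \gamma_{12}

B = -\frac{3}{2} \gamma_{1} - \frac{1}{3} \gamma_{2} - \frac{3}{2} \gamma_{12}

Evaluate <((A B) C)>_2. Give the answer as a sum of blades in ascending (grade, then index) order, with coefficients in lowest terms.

step 1: -\frac{37}{20} + \frac{7}{9} \gamma_{1} - \frac{37}{20} \gamma_{2} + \frac{5}{18} \gamma_{12}
step 2: -\frac{5837}{360} + \frac{543}{20} \gamma_{1} - \frac{517}{360} \gamma_{2} - \frac{112}{5} \gamma_{12}
step 3: -\frac{112}{5} \gamma_{12}
Answer: -\frac{112}{5} \gamma_{12}


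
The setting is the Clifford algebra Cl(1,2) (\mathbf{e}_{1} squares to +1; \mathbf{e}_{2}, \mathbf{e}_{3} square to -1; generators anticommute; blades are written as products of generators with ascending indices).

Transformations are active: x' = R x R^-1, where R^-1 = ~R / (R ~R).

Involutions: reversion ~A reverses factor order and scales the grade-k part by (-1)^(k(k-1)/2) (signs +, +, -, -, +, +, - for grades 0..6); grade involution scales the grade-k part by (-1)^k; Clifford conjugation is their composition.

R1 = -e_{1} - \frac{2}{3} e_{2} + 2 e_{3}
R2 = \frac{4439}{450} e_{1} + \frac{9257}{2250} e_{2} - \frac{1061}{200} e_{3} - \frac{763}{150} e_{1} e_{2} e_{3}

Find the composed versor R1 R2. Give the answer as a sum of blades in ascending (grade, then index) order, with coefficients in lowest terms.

Distribute over the terms of R1 (each basis-blade product reordered to ascending indices, repeated generators contracted through their squares):
(-e_{1}) R2 = -\frac{4439}{450} - \frac{9257}{2250} e_{1} e_{2} + \frac{1061}{200} e_{1} e_{3} + \frac{763}{150} e_{2} e_{3}
(-\frac{2}{3} e_{2}) R2 = \frac{9257}{3375} + \frac{4439}{675} e_{1} e_{2} + \frac{763}{225} e_{1} e_{3} + \frac{1061}{300} e_{2} e_{3}
(2 e_{3}) R2 = \frac{1061}{100} + \frac{763}{75} e_{1} e_{2} - \frac{4439}{225} e_{1} e_{3} - \frac{9257}{1125} e_{2} e_{3}
Summing the partial products and collecting blades:
Answer: \frac{47093}{13500} + \frac{85289}{6750} e_{1} e_{2} - \frac{19859}{1800} e_{1} e_{3} + \frac{1777}{4500} e_{2} e_{3}


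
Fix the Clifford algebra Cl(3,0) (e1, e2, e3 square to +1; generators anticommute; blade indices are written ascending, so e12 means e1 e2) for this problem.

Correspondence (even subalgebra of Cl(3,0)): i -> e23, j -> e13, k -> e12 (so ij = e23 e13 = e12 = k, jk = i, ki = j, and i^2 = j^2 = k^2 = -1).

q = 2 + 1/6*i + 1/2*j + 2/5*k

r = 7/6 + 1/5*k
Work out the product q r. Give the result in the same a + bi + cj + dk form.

In blades: q = 2 + 2/5*e12 + 1/2*e13 + 1/6*e23, r = 7/6 + 1/5*e12.
Distribute q over r term by term (generator squares from the signature, products reordered to ascending indices): (2)*r = 7/3 + 2/5*e12; (2/5*e12)*r = -2/25 + 7/15*e12; (1/2*e13)*r = 7/12*e13 + 1/10*e23; (1/6*e23)*r = -1/30*e13 + 7/36*e23.
Sum: 169/75 + 13/15*e12 + 11/20*e13 + 53/180*e23; translating back through the correspondence:
Answer: 169/75 + 53/180*i + 11/20*j + 13/15*k


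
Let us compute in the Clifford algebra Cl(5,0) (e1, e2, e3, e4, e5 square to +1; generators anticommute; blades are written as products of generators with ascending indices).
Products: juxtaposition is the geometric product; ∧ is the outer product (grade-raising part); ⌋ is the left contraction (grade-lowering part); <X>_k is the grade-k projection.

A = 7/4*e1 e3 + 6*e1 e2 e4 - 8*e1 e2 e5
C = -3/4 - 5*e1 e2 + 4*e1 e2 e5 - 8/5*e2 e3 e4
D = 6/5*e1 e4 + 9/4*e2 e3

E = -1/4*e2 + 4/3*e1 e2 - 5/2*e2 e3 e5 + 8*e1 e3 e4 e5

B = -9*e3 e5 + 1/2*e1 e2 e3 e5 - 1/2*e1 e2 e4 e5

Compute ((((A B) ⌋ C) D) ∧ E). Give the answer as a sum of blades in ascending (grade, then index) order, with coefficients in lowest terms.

step 1: -4*e3 + 4*e4 + 3*e5 - 63/4*e1 e5 + 7/8*e2 e5 - 72*e1 e2 e3 + 3*e3 e4 e5 - 7/8*e2 e3 e4 e5 + 54*e1 e2 e3 e4 e5
step 2: -7/2*e1 - 63*e2 + 12*e1 e2 - 32/5*e2 e3 - 32/5*e2 e4
step 3: 72/5 - 567/4*e3 - 21/5*e4 - 192/25*e1 e2 + 27*e1 e3 - 72/5*e2 e4 - 72/5*e3 e4 - 63/8*e1 e2 e3 + 378/5*e1 e2 e4 - 192/25*e1 e2 e3 e4
step 4: -18/5*e2 + 96/5*e1 e2 - 567/16*e2 e3 - 21/20*e2 e4 - 729/4*e1 e2 e3 - 28/5*e1 e2 e4 + 18/5*e2 e3 e4 - 36*e2 e3 e5 - 96/5*e1 e2 e3 e4 + 576/5*e1 e3 e4 e5 + 21/2*e2 e3 e4 e5
Answer: -18/5*e2 + 96/5*e1 e2 - 567/16*e2 e3 - 21/20*e2 e4 - 729/4*e1 e2 e3 - 28/5*e1 e2 e4 + 18/5*e2 e3 e4 - 36*e2 e3 e5 - 96/5*e1 e2 e3 e4 + 576/5*e1 e3 e4 e5 + 21/2*e2 e3 e4 e5


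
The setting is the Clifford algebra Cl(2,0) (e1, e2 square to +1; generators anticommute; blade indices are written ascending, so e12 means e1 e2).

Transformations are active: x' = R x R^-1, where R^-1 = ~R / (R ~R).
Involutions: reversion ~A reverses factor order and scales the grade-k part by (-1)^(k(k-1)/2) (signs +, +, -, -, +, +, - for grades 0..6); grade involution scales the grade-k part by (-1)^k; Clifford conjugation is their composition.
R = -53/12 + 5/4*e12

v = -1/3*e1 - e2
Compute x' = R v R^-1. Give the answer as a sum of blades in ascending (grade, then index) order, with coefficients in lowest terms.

~R = -53/12 - 5/4*e12, and R ~R = 1517/72, so R^-1 = ~R / (1517/72).
R v = 2/9*e1 + 29/6*e2
Answer: 1093/4551*e1 - 1557/1517*e2


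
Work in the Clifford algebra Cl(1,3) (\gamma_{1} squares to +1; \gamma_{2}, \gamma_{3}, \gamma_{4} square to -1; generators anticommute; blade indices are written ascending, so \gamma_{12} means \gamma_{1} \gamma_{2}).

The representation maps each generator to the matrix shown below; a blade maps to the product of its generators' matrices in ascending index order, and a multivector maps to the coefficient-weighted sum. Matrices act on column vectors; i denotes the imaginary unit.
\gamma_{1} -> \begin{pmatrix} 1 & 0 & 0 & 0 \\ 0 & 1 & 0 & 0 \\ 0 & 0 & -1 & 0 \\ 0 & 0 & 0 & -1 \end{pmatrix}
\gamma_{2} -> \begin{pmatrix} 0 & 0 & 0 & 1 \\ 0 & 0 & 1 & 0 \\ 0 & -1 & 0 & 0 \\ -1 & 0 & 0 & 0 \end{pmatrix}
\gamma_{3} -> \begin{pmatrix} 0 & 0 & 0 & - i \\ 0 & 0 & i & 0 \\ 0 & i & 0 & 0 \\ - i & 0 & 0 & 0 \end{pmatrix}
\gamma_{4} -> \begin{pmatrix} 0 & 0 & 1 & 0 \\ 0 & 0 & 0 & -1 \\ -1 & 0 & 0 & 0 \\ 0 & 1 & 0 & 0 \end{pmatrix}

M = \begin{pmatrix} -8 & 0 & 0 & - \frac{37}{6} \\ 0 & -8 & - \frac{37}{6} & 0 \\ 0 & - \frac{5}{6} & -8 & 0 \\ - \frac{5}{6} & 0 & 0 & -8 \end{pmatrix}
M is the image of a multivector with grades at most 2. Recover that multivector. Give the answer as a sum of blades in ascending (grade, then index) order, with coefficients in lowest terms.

Method: the blade images are trace-orthogonal — tr(rho(e_A) rho(e_B)^-1) = 4 if A = B and 0 otherwise — and rho(e_A)^-1 = (e_A)^2 * rho(e_A) with (e_A)^2 = +1 or -1, so the coefficient of e_A in the preimage is (e_A)^2 * tr(M rho(e_A))/4.
Nonzero projections over blades of grade <= 2: 1: (1)^2 = +1, tr(M 1) = -32, coefficient -8; \gamma_{2}: (\gamma_{2})^2 = -1, tr(M rho(\gamma_{2})) = \frac{32}{3}, coefficient -\frac{8}{3}; \gamma_{12}: (\gamma_{12})^2 = +1, tr(M rho(\gamma_{12})) = -14, coefficient -\frac{7}{2}. Every other blade of grade <= 2 projects to 0.
Answer: -8 - \frac{8}{3} \gamma_{2} - \frac{7}{2} \gamma_{12}


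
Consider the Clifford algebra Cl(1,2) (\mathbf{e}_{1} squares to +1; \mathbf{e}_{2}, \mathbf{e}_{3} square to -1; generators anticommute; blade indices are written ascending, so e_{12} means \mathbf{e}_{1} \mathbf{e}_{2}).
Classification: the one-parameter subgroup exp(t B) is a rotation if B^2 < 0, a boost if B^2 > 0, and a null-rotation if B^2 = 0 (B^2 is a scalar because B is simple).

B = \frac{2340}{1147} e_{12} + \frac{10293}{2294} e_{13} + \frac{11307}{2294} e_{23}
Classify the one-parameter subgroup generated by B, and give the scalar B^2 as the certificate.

B^2 term by term: the squares give (\frac{2340}{1147})^2*(e_{12})^2 + (\frac{10293}{2294})^2*(e_{13})^2 + (\frac{11307}{2294})^2*(e_{23})^2 = \frac{5475600}{1315609}*(+1) + \frac{105945849}{5262436}*(+1) + \frac{127848249}{5262436}*(-1) = 0 (each basis 2-blade squares to minus the product of its generators' squares); cross terms between blades sharing an index anticommute and cancel. So B^2 = 0.
Answer: null-rotation, certificate B^2 = 0. Check the certificate: B^2 = 0, and that sign is decisive whatever form B takes.


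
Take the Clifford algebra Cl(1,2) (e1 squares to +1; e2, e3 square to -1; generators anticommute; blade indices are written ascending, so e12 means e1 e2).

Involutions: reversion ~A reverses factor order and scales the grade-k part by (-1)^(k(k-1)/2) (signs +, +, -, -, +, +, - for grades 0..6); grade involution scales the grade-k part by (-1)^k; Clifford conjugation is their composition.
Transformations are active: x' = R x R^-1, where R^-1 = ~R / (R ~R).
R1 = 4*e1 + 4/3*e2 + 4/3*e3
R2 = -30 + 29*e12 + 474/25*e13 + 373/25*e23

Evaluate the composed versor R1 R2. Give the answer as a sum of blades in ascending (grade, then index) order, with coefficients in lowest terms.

Distribute over the terms of R1 (each basis-blade product reordered to ascending indices, repeated generators contracted through their squares):
(4*e1) R2 = -120*e1 + 116*e2 + 1896/25*e3 + 1492/25*e123
(4/3*e2) R2 = 116/3*e1 - 40*e2 - 1492/75*e3 - 632/25*e123
(4/3*e3) R2 = 632/25*e1 + 1492/75*e2 - 40*e3 + 116/3*e123
Summing the partial products and collecting blades:
Answer: -4204/75*e1 + 7192/75*e2 + 1196/75*e3 + 1096/15*e123


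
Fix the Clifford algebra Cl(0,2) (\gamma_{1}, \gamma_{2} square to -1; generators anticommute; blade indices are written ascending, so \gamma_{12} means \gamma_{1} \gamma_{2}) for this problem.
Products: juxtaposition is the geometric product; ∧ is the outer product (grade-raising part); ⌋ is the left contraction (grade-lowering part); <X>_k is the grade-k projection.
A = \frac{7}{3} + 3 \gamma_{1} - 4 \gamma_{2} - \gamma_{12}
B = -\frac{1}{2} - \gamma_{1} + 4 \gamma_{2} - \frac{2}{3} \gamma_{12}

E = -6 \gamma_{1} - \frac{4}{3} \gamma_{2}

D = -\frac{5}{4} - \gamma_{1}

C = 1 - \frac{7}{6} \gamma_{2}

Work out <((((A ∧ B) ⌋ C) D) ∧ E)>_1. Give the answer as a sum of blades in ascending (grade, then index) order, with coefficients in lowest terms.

step 1: -\frac{7}{6} - \frac{23}{6} \gamma_{1} + \frac{34}{3} \gamma_{2} + \frac{125}{18} \gamma_{12}
step 2: \frac{217}{18} + \frac{49}{36} \gamma_{2}
step 3: -\frac{1085}{72} - \frac{217}{18} \gamma_{1} - \frac{245}{144} \gamma_{2} + \frac{49}{36} \gamma_{12}
step 4: \frac{1085}{12} \gamma_{1} + \frac{1085}{54} \gamma_{2} + \frac{1267}{216} \gamma_{12}
step 5: \frac{1085}{12} \gamma_{1} + \frac{1085}{54} \gamma_{2}
Answer: \frac{1085}{12} \gamma_{1} + \frac{1085}{54} \gamma_{2}


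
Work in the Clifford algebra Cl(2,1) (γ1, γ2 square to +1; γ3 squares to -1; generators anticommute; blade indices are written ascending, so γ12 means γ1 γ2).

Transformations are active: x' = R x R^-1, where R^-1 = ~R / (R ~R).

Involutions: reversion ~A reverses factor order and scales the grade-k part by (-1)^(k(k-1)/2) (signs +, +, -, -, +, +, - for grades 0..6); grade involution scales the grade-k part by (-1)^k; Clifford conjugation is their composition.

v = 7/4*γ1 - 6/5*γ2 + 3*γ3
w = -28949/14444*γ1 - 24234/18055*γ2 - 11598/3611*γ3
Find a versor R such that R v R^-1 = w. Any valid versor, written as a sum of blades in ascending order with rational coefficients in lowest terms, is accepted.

Equal squares first: v^2 = w^2 = -1799/400. Then v + w = -918/3611*γ1 - 9180/3611*γ2 - 765/3611*γ3 is a versor taking v to w, provided it is invertible.
Answer: -918/3611*γ1 - 9180/3611*γ2 - 765/3611*γ3


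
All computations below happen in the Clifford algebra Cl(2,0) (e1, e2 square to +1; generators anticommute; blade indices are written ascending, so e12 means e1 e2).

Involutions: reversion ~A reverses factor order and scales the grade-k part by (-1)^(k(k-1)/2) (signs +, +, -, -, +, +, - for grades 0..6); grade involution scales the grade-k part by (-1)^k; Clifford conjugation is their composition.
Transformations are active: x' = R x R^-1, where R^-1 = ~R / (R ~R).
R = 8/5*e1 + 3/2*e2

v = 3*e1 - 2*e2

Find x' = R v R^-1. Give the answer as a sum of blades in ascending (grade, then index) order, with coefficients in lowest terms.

~R = 8/5*e1 + 3/2*e2, and R ~R = 481/100, so R^-1 = ~R / (481/100).
R v = 9/5 - 77/10*e12
Answer: -867/481*e1 + 1502/481*e2


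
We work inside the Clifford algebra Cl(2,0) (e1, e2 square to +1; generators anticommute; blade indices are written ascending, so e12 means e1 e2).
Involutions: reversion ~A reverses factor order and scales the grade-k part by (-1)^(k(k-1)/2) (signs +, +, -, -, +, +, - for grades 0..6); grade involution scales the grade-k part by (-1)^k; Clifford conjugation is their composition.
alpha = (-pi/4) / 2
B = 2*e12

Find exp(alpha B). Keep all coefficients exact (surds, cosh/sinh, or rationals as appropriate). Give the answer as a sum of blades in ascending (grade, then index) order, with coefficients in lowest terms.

B^2 = (2)^2*(e12)^2 = 4*(-1) = -4 (a basis 2-blade squares to minus the product of its generators' squares).
B^2 = -4 — the series telescopes trigonometrically here: l = 2, alpha*l = -pi/4, so exp(alpha B) = cos(-pi/4) + (sin(-pi/4)/2)*B = sqrt(2)/2 + (-sqrt(2)/4)*B.
Answer: sqrt(2)/2 - sqrt(2)/2*e12


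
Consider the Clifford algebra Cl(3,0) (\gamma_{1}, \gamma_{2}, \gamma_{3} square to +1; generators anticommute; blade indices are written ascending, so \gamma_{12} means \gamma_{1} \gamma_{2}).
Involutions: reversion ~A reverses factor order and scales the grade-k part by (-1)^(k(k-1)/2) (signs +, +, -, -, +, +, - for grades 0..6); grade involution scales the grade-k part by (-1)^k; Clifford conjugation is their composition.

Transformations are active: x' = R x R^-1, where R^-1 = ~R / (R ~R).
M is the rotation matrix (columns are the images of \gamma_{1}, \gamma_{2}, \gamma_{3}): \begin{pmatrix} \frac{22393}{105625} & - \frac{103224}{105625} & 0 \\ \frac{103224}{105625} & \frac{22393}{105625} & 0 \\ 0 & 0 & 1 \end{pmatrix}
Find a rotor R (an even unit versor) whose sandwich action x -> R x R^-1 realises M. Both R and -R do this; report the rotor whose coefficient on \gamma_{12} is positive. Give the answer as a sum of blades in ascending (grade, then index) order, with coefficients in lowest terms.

Method: write R = a + b12*\gamma_{12} + b13*\gamma_{13} + b23*\gamma_{23} with a^2 + b12^2 + b13^2 + b23^2 = 1 (so R^-1 = ~R). Expanding the columns R e_j ~R gives tr M = 4a^2 - 1 and, from the antisymmetric part, M21 - M12 = -4a*b12, M13 - M31 = 4a*b13, M32 - M23 = -4a*b23.
Here tr M = \frac{150411}{105625}, so a^2 = (1 + tr M)/4 = \frac{64009}{105625} and a = ±\frac{253}{325}. Taking a = \frac{253}{325}: M21 - M12 = \frac{206448}{105625}, M13 - M31 = 0, M32 - M23 = 0, giving b12 = -\frac{204}{325}, b13 = 0, b23 = 0, i.e. R = \frac{253}{325} - \frac{204}{325} \gamma_{12}.
Its \gamma_{12} coefficient is negative, so report the other preimage -R.
Answer: -\frac{253}{325} + \frac{204}{325} \gamma_{12}. Recall the cover is two-to-one: with M of trace \frac{150411}{105625}, both preimages act alike, and the stated \gamma_{12} sign chooses the sheet.


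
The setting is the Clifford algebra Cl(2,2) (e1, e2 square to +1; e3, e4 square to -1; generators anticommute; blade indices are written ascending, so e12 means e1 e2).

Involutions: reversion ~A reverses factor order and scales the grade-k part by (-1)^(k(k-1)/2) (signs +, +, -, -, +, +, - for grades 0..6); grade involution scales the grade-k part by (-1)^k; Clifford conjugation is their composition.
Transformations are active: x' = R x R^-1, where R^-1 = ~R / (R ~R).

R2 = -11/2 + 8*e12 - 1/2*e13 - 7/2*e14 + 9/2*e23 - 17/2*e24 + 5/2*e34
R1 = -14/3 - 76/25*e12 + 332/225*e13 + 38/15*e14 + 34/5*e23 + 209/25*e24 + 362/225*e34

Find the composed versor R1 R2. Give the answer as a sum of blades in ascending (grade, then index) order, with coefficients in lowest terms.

Distribute over the grade parts of R1 (each basis-blade product reordered to ascending indices, repeated generators contracted through their squares):
<R1>_0 (= -14/3) R2 = 77/3 - 112/3*e12 + 7/3*e13 + 49/3*e14 - 21*e23 + 119/3*e24 - 35/3*e34
<R1>_2 (= -76/25*e12 + 332/225*e13 + 38/15*e14 + 34/5*e23 + 209/25*e24 + 362/225*e34) R2 = -893/30 + 5173/150*e12 - 14452/225*e13 - 892/15*e14 + 373/50*e23 - 6917/150*e24 + 40711/450*e34 + 1439/150*e1234
Summing the partial products and collecting blades:
Answer: -41/10 - 427/150*e12 - 13927/225*e13 - 647/15*e14 - 677/50*e23 - 967/150*e24 + 35461/450*e34 + 1439/150*e1234


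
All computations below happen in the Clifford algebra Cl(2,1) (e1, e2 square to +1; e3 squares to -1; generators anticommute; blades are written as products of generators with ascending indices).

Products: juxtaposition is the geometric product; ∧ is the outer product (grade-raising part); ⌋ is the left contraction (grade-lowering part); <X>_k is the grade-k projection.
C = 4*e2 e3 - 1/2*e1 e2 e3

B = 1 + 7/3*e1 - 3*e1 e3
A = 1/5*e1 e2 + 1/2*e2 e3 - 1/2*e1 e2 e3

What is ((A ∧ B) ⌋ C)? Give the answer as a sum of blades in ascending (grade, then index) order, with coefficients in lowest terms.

step 1: 1/5*e1 e2 + 1/2*e2 e3 + 2/3*e1 e2 e3
step 2: 5/3 - 1/4*e1 + 1/10*e3
Answer: 5/3 - 1/4*e1 + 1/10*e3


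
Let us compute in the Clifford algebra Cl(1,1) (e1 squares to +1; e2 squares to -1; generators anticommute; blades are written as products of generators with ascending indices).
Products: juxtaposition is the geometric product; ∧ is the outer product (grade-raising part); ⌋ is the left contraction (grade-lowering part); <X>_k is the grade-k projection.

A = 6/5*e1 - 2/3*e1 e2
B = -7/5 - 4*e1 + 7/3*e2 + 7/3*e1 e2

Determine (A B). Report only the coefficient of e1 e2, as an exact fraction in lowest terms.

step 1: -286/45 - 28/225*e1 + 2/15*e2 + 56/15*e1 e2
Answer: 56/15


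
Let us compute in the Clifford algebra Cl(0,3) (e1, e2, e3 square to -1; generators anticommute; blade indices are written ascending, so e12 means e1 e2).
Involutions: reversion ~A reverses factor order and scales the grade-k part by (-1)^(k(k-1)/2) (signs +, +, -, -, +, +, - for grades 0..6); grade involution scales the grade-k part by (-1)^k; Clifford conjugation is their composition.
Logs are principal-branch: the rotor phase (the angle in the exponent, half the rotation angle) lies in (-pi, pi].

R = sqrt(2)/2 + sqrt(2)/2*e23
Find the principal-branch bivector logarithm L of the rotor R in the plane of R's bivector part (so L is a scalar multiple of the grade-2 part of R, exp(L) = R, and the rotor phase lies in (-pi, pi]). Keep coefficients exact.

The scalar part of R is sqrt(2)/2, which fixes the principal-branch rotor phase; the unit plane is then the bivector part divided by the sine of that phase, and L is that plane scaled by the phase.
Concretely: cos(phase) = sqrt(2)/2 gives phase = ±pi/4, and since phase/sin(phase) is even the sign is immaterial: L = (phase/sin(phase)) * <R>_2 = (sqrt(2)*pi/4) * <R>_2.
Answer: pi/4*e23


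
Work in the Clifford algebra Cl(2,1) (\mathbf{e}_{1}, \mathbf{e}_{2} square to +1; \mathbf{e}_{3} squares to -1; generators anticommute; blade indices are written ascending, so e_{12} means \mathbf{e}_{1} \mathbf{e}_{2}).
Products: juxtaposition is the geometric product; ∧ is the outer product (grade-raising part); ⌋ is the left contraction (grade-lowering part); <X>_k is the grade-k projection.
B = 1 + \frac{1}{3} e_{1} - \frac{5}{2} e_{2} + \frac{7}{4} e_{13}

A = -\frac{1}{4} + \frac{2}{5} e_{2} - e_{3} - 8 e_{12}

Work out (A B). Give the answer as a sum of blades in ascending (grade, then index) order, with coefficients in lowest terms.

step 1: -\frac{5}{4} + \frac{109}{6} e_{1} + \frac{443}{120} e_{2} - e_{3} - \frac{122}{15} e_{12} - \frac{5}{48} e_{13} + \frac{23}{2} e_{23} - \frac{7}{10} e_{123}
Answer: -\frac{5}{4} + \frac{109}{6} e_{1} + \frac{443}{120} e_{2} - e_{3} - \frac{122}{15} e_{12} - \frac{5}{48} e_{13} + \frac{23}{2} e_{23} - \frac{7}{10} e_{123}


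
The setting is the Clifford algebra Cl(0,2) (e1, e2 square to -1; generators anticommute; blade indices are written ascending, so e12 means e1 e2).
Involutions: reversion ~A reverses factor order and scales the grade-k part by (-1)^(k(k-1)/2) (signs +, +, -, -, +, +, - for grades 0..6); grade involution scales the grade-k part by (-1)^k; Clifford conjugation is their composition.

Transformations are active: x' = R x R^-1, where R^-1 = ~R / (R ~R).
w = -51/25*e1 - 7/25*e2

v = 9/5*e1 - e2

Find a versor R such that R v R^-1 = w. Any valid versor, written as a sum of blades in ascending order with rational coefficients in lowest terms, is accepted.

Here q(v) = q(w) = -106/25; the classical choice R = v + w = -6/25*e1 - 32/25*e2 then realises v -> w under the sandwich.
Answer: -6/25*e1 - 32/25*e2


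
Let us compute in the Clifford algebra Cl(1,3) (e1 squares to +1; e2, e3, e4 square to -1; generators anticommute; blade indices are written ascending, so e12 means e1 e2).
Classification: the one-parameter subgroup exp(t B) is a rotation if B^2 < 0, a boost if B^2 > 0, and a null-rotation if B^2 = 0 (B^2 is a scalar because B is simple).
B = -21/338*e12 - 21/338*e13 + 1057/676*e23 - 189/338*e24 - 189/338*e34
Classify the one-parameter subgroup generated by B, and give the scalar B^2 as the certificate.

B^2 term by term: the squares give (-21/338)^2*(e12)^2 + (-21/338)^2*(e13)^2 + (1057/676)^2*(e23)^2 + (-189/338)^2*(e24)^2 + (-189/338)^2*(e34)^2 = 441/114244*(+1) + 441/114244*(+1) + 1117249/456976*(-1) + 35721/114244*(-1) + 35721/114244*(-1) = -49/16 (each basis 2-blade squares to minus the product of its generators' squares); cross terms between blades sharing an index anticommute and cancel; the commuting (index-disjoint) pairs give grade-4 terms 2*c*c'*(blade product), which cancel blade by blade — e1234: 3969/57122 - 3969/57122 = 0 — confirming B is simple. So B^2 = -49/16.
Answer: rotation, certificate B^2 = -49/16. Why this suffices: the scalar -49/16 survives any versor conjugation, so its sign alone determines the class however B is presented.


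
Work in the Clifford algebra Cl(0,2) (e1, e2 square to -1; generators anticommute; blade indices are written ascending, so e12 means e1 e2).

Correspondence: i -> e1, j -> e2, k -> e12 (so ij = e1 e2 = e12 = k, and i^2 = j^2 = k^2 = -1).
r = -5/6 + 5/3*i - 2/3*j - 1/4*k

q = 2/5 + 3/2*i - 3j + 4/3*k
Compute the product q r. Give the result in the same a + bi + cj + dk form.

In blades: q = 2/5 + 3/2*e1 - 3*e2 + 4/3*e12, r = -5/6 + 5/3*e1 - 2/3*e2 - 1/4*e12.
Distribute q over r term by term (generator squares from the signature, products reordered to ascending indices): (2/5)*r = -1/3 + 2/3*e1 - 4/15*e2 - 1/10*e12; (3/2*e1)*r = -5/2 - 5/4*e1 + 3/8*e2 - e12; (-3*e2)*r = -2 + 3/4*e1 + 5/2*e2 + 5*e12; (4/3*e12)*r = 1/3 + 8/9*e1 + 20/9*e2 - 10/9*e12.
Sum: -9/2 + 19/18*e1 + 1739/360*e2 + 251/90*e12; translating back through the correspondence:
Answer: -9/2 + 19/18*i + 1739/360*j + 251/90*k


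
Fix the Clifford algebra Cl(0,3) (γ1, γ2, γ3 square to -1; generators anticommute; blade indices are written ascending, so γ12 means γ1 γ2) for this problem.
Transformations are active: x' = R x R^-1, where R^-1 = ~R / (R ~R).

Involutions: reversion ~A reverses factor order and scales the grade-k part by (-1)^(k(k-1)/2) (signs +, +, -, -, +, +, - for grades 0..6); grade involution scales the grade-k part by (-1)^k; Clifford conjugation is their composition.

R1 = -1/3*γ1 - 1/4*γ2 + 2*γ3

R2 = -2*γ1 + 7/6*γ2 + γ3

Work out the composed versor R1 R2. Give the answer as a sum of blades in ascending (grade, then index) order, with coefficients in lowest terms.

Distribute over the terms of R1 (each basis-blade product reordered to ascending indices, repeated generators contracted through their squares):
(-1/3*γ1) R2 = -2/3 - 7/18*γ12 - 1/3*γ13
(-1/4*γ2) R2 = 7/24 - 1/2*γ12 - 1/4*γ23
(2*γ3) R2 = -2 + 4*γ13 - 7/3*γ23
Summing the partial products and collecting blades:
Answer: -19/8 - 8/9*γ12 + 11/3*γ13 - 31/12*γ23


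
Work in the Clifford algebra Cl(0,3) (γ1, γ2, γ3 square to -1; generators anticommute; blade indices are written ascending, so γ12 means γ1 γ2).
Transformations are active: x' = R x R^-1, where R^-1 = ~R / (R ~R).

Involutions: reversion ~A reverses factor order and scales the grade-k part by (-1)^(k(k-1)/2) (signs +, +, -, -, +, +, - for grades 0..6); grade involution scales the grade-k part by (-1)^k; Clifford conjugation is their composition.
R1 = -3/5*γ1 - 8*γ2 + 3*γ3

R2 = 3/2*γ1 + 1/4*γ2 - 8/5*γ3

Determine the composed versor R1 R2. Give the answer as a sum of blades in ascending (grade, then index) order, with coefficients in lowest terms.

Distribute over the terms of R1 (each basis-blade product reordered to ascending indices, repeated generators contracted through their squares):
(-3/5*γ1) R2 = 9/10 - 3/20*γ12 + 24/25*γ13
(-8*γ2) R2 = 2 + 12*γ12 + 64/5*γ23
(3*γ3) R2 = 24/5 - 9/2*γ13 - 3/4*γ23
Summing the partial products and collecting blades:
Answer: 77/10 + 237/20*γ12 - 177/50*γ13 + 241/20*γ23


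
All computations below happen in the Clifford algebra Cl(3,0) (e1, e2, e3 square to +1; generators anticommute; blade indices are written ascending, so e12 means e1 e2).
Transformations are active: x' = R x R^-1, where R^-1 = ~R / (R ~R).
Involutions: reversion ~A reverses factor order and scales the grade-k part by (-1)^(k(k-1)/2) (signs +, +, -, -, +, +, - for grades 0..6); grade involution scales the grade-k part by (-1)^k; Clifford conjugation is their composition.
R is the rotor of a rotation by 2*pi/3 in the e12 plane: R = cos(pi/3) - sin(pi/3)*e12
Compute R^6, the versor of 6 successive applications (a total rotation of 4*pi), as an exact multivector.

Rotor phase runs at HALF the rotation angle; powers of one rotor simply add phase, so after 6 steps in e12 the phase is 6*pi/3 = 2*pi and R^6 = cos(2*pi) - sin(2*pi)*e12.
cos(2*pi) = 1 and sin(2*pi) = 0, so R^6 = 1. The total rotation 4*pi is 2 full turns, so every vector returns to itself, yet the rotor is +1, back on the identity sheet (an even number of 2*pi turns).
Answer: 1


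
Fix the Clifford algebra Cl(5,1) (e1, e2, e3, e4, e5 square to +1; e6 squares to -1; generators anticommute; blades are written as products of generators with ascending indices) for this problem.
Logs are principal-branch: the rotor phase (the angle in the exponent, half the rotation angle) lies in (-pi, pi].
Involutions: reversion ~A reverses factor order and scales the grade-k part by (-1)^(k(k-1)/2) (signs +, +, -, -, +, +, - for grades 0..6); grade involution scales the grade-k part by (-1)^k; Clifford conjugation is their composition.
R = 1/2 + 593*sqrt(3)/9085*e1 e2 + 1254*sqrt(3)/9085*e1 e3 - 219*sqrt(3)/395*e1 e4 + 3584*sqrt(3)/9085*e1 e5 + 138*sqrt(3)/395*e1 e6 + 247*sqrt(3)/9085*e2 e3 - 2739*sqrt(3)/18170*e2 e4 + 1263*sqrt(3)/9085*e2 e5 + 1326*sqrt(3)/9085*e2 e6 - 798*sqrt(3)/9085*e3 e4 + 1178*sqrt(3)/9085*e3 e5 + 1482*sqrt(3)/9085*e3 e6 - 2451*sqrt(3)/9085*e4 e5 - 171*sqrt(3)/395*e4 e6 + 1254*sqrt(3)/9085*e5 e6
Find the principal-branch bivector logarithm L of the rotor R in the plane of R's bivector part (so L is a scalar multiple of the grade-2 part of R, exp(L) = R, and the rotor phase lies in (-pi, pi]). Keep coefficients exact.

The scalar part of R is 1/2, and that scalar determines the rotor phase on the principal branch; recovering the unit plane as bivector-part over sine of the phase gives L = phase * plane.
Concretely: cos(phase) = 1/2 gives phase = ±pi/3, and since phase/sin(phase) is even the sign is immaterial: L = (phase/sin(phase)) * <R>_2 = (2*sqrt(3)*pi/9) * <R>_2.
Answer: 1186*pi/27255*e1 e2 + 836*pi/9085*e1 e3 - 146*pi/395*e1 e4 + 7168*pi/27255*e1 e5 + 92*pi/395*e1 e6 + 494*pi/27255*e2 e3 - 913*pi/9085*e2 e4 + 842*pi/9085*e2 e5 + 884*pi/9085*e2 e6 - 532*pi/9085*e3 e4 + 2356*pi/27255*e3 e5 + 988*pi/9085*e3 e6 - 1634*pi/9085*e4 e5 - 114*pi/395*e4 e6 + 836*pi/9085*e5 e6


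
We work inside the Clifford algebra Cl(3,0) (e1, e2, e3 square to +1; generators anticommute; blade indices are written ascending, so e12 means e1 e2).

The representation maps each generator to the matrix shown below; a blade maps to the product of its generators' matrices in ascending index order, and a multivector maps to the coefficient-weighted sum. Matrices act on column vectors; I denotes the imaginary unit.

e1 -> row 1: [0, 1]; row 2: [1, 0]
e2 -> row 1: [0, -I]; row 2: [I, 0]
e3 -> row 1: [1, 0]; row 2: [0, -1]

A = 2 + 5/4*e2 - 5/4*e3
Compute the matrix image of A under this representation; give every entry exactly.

M = (2)*1 + (5/4)*rho(e2) + (-5/4)*rho(e3), summed entrywise (1 is the identity matrix):
Answer: row 1: [3/4, -5*I/4]; row 2: [5*I/4, 13/4]


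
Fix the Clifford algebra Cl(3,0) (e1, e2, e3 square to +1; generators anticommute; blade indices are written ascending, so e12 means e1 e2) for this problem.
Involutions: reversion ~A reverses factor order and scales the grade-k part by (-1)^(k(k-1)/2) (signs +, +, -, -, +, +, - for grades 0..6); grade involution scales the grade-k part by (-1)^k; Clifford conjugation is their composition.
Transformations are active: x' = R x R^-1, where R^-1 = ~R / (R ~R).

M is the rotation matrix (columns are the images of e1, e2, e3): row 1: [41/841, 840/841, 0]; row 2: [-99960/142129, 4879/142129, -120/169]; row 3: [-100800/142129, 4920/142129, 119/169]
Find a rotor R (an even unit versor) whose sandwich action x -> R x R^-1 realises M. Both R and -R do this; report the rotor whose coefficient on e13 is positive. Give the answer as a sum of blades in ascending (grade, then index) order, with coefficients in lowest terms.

Method: write R = a + b12*e12 + b13*e13 + b23*e23 with a^2 + b12^2 + b13^2 + b23^2 = 1 (so R^-1 = ~R). Expanding the columns R e_j ~R gives tr M = 4a^2 - 1 and, from the antisymmetric part, M21 - M12 = -4a*b12, M13 - M31 = 4a*b13, M32 - M23 = -4a*b23.
Here tr M = 111887/142129, so a^2 = (1 + tr M)/4 = 63504/142129 and a = ±252/377. Taking a = 252/377: M21 - M12 = -241920/142129, M13 - M31 = 100800/142129, M32 - M23 = 105840/142129, giving b12 = 240/377, b13 = 100/377, b23 = -105/377, i.e. R = 252/377 + 240/377*e12 + 100/377*e13 - 105/377*e23.
Its e13 coefficient is already positive.
Answer: 252/377 + 240/377*e12 + 100/377*e13 - 105/377*e23. Uniqueness: Spin(3) -> SO(3) maps R and -R to the same rotation of trace 111887/142129; fixing the sign of the e13 coefficient removes the ambiguity.


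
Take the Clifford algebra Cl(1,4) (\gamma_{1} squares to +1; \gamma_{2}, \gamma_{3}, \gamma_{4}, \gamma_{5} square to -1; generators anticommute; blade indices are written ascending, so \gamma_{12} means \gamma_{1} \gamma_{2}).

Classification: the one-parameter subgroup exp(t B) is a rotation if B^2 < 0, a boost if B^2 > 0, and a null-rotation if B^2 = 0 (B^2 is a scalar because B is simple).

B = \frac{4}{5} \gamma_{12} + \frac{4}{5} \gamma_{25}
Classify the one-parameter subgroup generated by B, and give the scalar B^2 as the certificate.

B^2 term by term: the squares give (\frac{4}{5})^2*(\gamma_{12})^2 + (\frac{4}{5})^2*(\gamma_{25})^2 = \frac{16}{25}*(+1) + \frac{16}{25}*(-1) = 0 (each basis 2-blade squares to minus the product of its generators' squares); cross terms between blades sharing an index anticommute and cancel. So B^2 = 0.
Answer: null-rotation, certificate B^2 = 0. No conjugation can change B^2 = 0; the sign gives the class.


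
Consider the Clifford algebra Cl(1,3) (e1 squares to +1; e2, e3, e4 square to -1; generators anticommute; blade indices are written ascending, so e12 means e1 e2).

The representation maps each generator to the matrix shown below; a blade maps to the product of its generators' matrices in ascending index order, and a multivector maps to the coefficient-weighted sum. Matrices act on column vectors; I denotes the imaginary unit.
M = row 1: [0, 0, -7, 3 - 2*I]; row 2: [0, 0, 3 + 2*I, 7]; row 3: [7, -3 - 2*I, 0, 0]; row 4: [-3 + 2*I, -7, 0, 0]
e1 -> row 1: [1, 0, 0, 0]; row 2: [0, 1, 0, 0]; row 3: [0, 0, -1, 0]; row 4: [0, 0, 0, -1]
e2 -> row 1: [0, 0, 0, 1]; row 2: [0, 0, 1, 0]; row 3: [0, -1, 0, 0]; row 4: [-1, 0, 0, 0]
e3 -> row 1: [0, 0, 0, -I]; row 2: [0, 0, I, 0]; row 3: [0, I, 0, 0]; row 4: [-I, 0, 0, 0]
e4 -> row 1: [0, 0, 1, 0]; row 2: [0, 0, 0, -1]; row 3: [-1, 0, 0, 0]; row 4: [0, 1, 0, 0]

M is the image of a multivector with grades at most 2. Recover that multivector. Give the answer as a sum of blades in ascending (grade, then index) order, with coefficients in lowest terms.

Method: the blade images are trace-orthogonal — tr(rho(e_A) rho(e_B)^-1) = 4 if A = B and 0 otherwise — and rho(e_A)^-1 = (e_A)^2 * rho(e_A) with (e_A)^2 = +1 or -1, so the coefficient of e_A in the preimage is (e_A)^2 * tr(M rho(e_A))/4.
Nonzero projections over blades of grade <= 2: e2: (e2)^2 = -1, tr(M rho(e2)) = -12, coefficient 3; e4: (e4)^2 = -1, tr(M rho(e4)) = 28, coefficient -7; e13: (e13)^2 = +1, tr(M rho(e13)) = 8, coefficient 2. Every other blade of grade <= 2 projects to 0.
Answer: 3*e2 - 7*e4 + 2*e13


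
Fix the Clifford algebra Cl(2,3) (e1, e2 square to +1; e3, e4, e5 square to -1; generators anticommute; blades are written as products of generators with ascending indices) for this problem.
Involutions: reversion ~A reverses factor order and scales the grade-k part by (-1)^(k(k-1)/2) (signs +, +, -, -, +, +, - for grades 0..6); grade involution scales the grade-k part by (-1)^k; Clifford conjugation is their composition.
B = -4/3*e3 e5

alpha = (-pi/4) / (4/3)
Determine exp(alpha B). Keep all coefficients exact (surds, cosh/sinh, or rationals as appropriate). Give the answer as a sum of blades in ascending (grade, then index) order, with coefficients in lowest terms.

B^2 = (-4/3)^2*(e3 e5)^2 = 16/9*(-1) = -16/9 (a basis 2-blade squares to minus the product of its generators' squares).
B^2 = -16/9 — circular case — the even/odd split gives cos and sin: l = 4/3, alpha*l = -pi/4, so exp(alpha B) = cos(-pi/4) + (sin(-pi/4)/(4/3))*B = sqrt(2)/2 + (-3*sqrt(2)/8)*B.
Answer: sqrt(2)/2 + sqrt(2)/2*e3 e5
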